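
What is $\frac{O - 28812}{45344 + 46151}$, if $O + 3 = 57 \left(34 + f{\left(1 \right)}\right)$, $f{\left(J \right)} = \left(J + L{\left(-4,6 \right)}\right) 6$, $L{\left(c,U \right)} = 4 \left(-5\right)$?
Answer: $- \frac{6675}{18299} \approx -0.36477$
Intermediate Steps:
$L{\left(c,U \right)} = -20$
$f{\left(J \right)} = -120 + 6 J$ ($f{\left(J \right)} = \left(J - 20\right) 6 = \left(-20 + J\right) 6 = -120 + 6 J$)
$O = -4563$ ($O = -3 + 57 \left(34 + \left(-120 + 6 \cdot 1\right)\right) = -3 + 57 \left(34 + \left(-120 + 6\right)\right) = -3 + 57 \left(34 - 114\right) = -3 + 57 \left(-80\right) = -3 - 4560 = -4563$)
$\frac{O - 28812}{45344 + 46151} = \frac{-4563 - 28812}{45344 + 46151} = - \frac{33375}{91495} = \left(-33375\right) \frac{1}{91495} = - \frac{6675}{18299}$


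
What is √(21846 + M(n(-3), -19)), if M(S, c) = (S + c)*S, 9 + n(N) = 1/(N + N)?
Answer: √795751/6 ≈ 148.67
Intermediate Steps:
n(N) = -9 + 1/(2*N) (n(N) = -9 + 1/(N + N) = -9 + 1/(2*N))
M(S, c) = S*(S + c)
√(21846 + M(n(-3), -19)) = √(21846 + (-9 + (½)/(-3))*((-9 + (½)/(-3)) - 19)) = √(21846 + (-9 + (½)*(-⅓))*((-9 + (½)*(-⅓)) - 19)) = √(21846 + (-9 - ⅙)*((-9 - ⅙) - 19)) = √(21846 - 55*(-55/6 - 19)/6) = √(21846 - 55/6*(-169/6)) = √(21846 + 9295/36) = √(795751/36) = √795751/6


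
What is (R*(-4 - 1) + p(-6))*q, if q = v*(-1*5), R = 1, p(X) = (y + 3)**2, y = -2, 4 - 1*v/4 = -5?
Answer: 720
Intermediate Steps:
v = 36 (v = 16 - 4*(-5) = 16 + 20 = 36)
p(X) = 1 (p(X) = (-2 + 3)**2 = 1**2 = 1)
q = -180 (q = 36*(-1*5) = 36*(-5) = -180)
(R*(-4 - 1) + p(-6))*q = (1*(-4 - 1) + 1)*(-180) = (1*(-5) + 1)*(-180) = (-5 + 1)*(-180) = -4*(-180) = 720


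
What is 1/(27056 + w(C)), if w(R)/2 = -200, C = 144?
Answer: 1/26656 ≈ 3.7515e-5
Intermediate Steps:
w(R) = -400 (w(R) = 2*(-200) = -400)
1/(27056 + w(C)) = 1/(27056 - 400) = 1/26656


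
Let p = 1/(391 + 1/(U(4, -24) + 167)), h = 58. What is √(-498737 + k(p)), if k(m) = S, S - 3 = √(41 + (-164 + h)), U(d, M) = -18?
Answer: √(-498734 + I*√65) ≈ 0.006 + 706.21*I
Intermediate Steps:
p = 149/58260 (p = 1/(391 + 1/(-18 + 167)) = 1/(391 + 1/149) = 1/(58260/149) = 149/58260 ≈ 0.0025575)
S = 3 + I*√65 (S = 3 + √(41 + (-164 + 58)) = 3 + √(41 - 106) = 3 + √(-65) = 3 + I*√65 ≈ 3.0 + 8.0623*I)
k(m) = 3 + I*√65
√(-498737 + k(p)) = √(-498737 + (3 + I*√65)) = √(-498734 + I*√65)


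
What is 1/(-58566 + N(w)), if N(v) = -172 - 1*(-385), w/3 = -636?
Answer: -1/58353 ≈ -1.7137e-5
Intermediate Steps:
w = -1908 (w = 3*(-636) = -1908)
N(v) = 213 (N(v) = -172 + 385 = 213)
1/(-58566 + N(w)) = 1/(-58566 + 213) = 1/(-58353) = -1/58353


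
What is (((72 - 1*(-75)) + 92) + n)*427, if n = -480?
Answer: -102907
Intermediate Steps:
(((72 - 1*(-75)) + 92) + n)*427 = (((72 - 1*(-75)) + 92) - 480)*427 = (((72 + 75) + 92) - 480)*427 = ((147 + 92) - 480)*427 = (239 - 480)*427 = -241*427 = -102907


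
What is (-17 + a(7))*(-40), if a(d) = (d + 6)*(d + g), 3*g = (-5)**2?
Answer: -21880/3 ≈ -7293.3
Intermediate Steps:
g = 25/3 (g = (1/3)*(-5)**2 = (1/3)*25 = 25/3 ≈ 8.3333)
a(d) = (6 + d)*(25/3 + d) (a(d) = (d + 6)*(d + 25/3) = (6 + d)*(25/3 + d))
(-17 + a(7))*(-40) = (-17 + (50 + 7**2 + (43/3)*7))*(-40) = (-17 + (50 + 49 + 301/3))*(-40) = (-17 + 598/3)*(-40) = (547/3)*(-40) = -21880/3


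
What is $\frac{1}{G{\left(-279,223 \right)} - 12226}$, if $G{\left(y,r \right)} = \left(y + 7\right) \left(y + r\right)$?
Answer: $\frac{1}{3006} \approx 0.00033267$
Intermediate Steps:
$G{\left(y,r \right)} = \left(7 + y\right) \left(r + y\right)$
$\frac{1}{G{\left(-279,223 \right)} - 12226} = \frac{1}{\left(\left(-279\right)^{2} + 7 \cdot 223 + 7 \left(-279\right) + 223 \left(-279\right)\right) - 12226} = \frac{1}{\left(77841 + 1561 - 1953 - 62217\right) - 12226} = \frac{1}{15232 - 12226} = \frac{1}{3006}$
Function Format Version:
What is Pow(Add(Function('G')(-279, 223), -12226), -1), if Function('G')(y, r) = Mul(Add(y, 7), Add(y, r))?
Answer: Rational(1, 3006) ≈ 0.00033267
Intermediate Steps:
Function('G')(y, r) = Mul(Add(7, y), Add(r, y))
Pow(Add(Function('G')(-279, 223), -12226), -1) = Pow(Add(Add(Pow(-279, 2), Mul(7, 223), Mul(7, -279), Mul(223, -279)), -12226), -1) = Pow(Add(Add(77841, 1561, -1953, -62217), -12226), -1) = Pow(Add(15232, -12226), -1) = Pow(3006, -1) = Rational(1, 3006)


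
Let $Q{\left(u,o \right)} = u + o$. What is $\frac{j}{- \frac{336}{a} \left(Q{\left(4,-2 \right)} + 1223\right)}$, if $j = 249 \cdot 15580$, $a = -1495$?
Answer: $\frac{19332443}{1372} \approx 14091.0$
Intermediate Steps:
$j = 3879420$
$Q{\left(u,o \right)} = o + u$
$\frac{j}{- \frac{336}{a} \left(Q{\left(4,-2 \right)} + 1223\right)} = \frac{3879420}{- \frac{336}{-1495} \left(\left(-2 + 4\right) + 1223\right)} = \frac{3879420}{\left(-336\right) \left(- \frac{1}{1495}\right) \left(2 + 1223\right)} = \frac{3879420}{\frac{336}{1495} \cdot 1225} = \frac{3879420}{\frac{82320}{299}} = 3879420 \cdot \frac{299}{82320} = \frac{19332443}{1372}$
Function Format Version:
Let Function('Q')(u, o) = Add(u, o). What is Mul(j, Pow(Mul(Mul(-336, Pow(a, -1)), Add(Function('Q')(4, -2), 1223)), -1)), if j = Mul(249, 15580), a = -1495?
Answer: Rational(19332443, 1372) ≈ 14091.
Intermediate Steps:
j = 3879420
Function('Q')(u, o) = Add(o, u)
Mul(j, Pow(Mul(Mul(-336, Pow(a, -1)), Add(Function('Q')(4, -2), 1223)), -1)) = Mul(3879420, Pow(Mul(Mul(-336, Pow(-1495, -1)), Add(Add(-2, 4), 1223)), -1)) = Mul(3879420, Pow(Mul(Mul(-336, Rational(-1, 1495)), Add(2, 1223)), -1)) = Mul(3879420, Pow(Mul(Rational(336, 1495), 1225), -1)) = Mul(3879420, Pow(Rational(82320, 299), -1)) = Mul(3879420, Rational(299, 82320)) = Rational(19332443, 1372)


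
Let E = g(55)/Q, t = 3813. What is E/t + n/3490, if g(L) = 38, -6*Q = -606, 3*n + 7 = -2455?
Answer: -52652797/224007395 ≈ -0.23505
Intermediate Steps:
n = -2462/3 (n = -7/3 + (⅓)*(-2455) = -7/3 - 2455/3 = -2462/3 ≈ -820.67)
Q = 101 (Q = -⅙*(-606) = 101)
E = 38/101 ≈ 0.37624
E/t + n/3490 = (38/101)/3813 - 2462/3/3490 = (38/101)*(1/3813) - 2462/3*1/3490 = 38/385113 - 1231/5235 = -52652797/224007395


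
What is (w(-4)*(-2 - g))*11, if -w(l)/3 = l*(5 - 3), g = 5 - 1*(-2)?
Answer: -2376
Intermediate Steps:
g = 7 (g = 5 + 2 = 7)
w(l) = -6*l (w(l) = -3*l*(5 - 3) = -3*l*2 = -6*l)
(w(-4)*(-2 - g))*11 = ((-6*(-4))*(-2 - 1*7))*11 = (24*(-2 - 7))*11 = (24*(-9))*11 = -216*11 = -2376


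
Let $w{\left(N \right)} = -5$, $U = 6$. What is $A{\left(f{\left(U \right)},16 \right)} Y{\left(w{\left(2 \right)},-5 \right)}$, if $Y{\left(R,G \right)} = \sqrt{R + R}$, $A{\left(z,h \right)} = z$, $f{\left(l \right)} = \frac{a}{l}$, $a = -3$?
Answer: $- \frac{i \sqrt{10}}{2} \approx - 1.5811 i$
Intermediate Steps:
$f{\left(l \right)} = - \frac{3}{l}$
$Y{\left(R,G \right)} = \sqrt{2} \sqrt{R}$ ($Y{\left(R,G \right)} = \sqrt{2 R} = \sqrt{2} \sqrt{R}$)
$A{\left(f{\left(U \right)},16 \right)} Y{\left(w{\left(2 \right)},-5 \right)} = - \frac{3}{6} \sqrt{2} \sqrt{-5} = \left(-3\right) \frac{1}{6} \sqrt{2} i \sqrt{5} = - \frac{i \sqrt{10}}{2}$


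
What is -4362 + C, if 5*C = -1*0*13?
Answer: -4362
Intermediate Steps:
C = 0 (C = (-1*0*13)/5 = (0*13)/5 = (⅕)*0 = 0)
-4362 + C = -4362 + 0 = -4362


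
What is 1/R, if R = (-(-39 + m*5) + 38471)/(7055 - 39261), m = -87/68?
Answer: -2190008/2619115 ≈ -0.83616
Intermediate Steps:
m = -87/68 (m = -87*1/68 = -87/68 ≈ -1.2794)
R = -2619115/2190008 (R = (-(-39 - 87/68*5) + 38471)/(7055 - 39261) = (-(-39 - 435/68) + 38471)/(-32206) = (-1*(-3087/68) + 38471)*(-1/32206) = (3087/68 + 38471)*(-1/32206) = (2619115/68)*(-1/32206) = -2619115/2190008 ≈ -1.1959)
1/R = 1/(-2619115/2190008) = -2190008/2619115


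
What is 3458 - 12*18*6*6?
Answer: -4318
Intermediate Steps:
3458 - 12*18*6*6 = 3458 - 216*36 = 3458 - 1*7776 = 3458 - 7776 = -4318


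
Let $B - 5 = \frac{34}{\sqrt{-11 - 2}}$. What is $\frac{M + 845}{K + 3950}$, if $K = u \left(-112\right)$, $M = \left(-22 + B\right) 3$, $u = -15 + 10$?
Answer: $\frac{397}{2255} - \frac{51 i \sqrt{13}}{29315} \approx 0.17605 - 0.0062727 i$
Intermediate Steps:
$u = -5$
$B = 5 - \frac{34 i \sqrt{13}}{13}$ ($B = 5 + \frac{34}{\sqrt{-11 - 2}} = 5 + \frac{34}{\sqrt{-13}} = 5 + \frac{34}{i \sqrt{13}} = 5 + 34 \left(- \frac{i \sqrt{13}}{13}\right) = 5 - \frac{34 i \sqrt{13}}{13} \approx 5.0 - 9.4299 i$)
$M = -51 - \frac{102 i \sqrt{13}}{13}$ ($M = \left(-22 + \left(5 - \frac{34 i \sqrt{13}}{13}\right)\right) 3 = \left(-17 - \frac{34 i \sqrt{13}}{13}\right) 3 = -51 - \frac{102 i \sqrt{13}}{13} \approx -51.0 - 28.29 i$)
$K = 560$ ($K = \left(-5\right) \left(-112\right) = 560$)
$\frac{M + 845}{K + 3950} = \frac{\left(-51 - \frac{102 i \sqrt{13}}{13}\right) + 845}{560 + 3950} = \frac{794 - \frac{102 i \sqrt{13}}{13}}{4510} = \left(794 - \frac{102 i \sqrt{13}}{13}\right) \frac{1}{4510} = \frac{397}{2255} - \frac{51 i \sqrt{13}}{29315}$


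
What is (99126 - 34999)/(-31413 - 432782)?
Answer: -64127/464195 ≈ -0.13815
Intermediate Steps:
(99126 - 34999)/(-31413 - 432782) = 64127/(-464195) = 64127*(-1/464195) = -64127/464195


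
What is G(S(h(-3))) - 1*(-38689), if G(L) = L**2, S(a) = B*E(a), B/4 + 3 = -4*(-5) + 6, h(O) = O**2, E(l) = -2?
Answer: 72545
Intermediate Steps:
B = 92 (B = -12 + 4*(-4*(-5) + 6) = -12 + 4*(20 + 6) = -12 + 4*26 = -12 + 104 = 92)
S(a) = -184 (S(a) = 92*(-2) = -184)
G(S(h(-3))) - 1*(-38689) = (-184)**2 - 1*(-38689) = 33856 + 38689 = 72545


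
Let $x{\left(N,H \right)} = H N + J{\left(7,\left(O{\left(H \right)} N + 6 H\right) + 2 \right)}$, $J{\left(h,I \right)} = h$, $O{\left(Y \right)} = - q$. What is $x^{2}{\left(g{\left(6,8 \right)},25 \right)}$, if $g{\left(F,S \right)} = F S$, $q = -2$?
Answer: $1456849$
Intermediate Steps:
$O{\left(Y \right)} = 2$ ($O{\left(Y \right)} = \left(-1\right) \left(-2\right) = 2$)
$x{\left(N,H \right)} = 7 + H N$ ($x{\left(N,H \right)} = H N + 7 = 7 + H N$)
$x^{2}{\left(g{\left(6,8 \right)},25 \right)} = \left(7 + 25 \cdot 6 \cdot 8\right)^{2} = \left(7 + 25 \cdot 48\right)^{2} = \left(7 + 1200\right)^{2} = 1207^{2} = 1456849$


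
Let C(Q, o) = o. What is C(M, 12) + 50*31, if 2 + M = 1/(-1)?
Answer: 1562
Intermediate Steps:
M = -3 (M = -2 + 1/(-1) = -2 + 1*(-1) = -2 - 1 = -3)
C(M, 12) + 50*31 = 12 + 50*31 = 12 + 1550 = 1562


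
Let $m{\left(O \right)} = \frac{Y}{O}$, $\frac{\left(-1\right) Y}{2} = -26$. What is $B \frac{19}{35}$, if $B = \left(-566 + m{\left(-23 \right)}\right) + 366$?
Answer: $- \frac{88388}{805} \approx -109.8$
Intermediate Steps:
$Y = 52$ ($Y = \left(-2\right) \left(-26\right) = 52$)
$m{\left(O \right)} = \frac{52}{O}$
$B = - \frac{4652}{23}$ ($B = \left(-566 + \frac{52}{-23}\right) + 366 = \left(-566 + 52 \left(- \frac{1}{23}\right)\right) + 366 = \left(-566 - \frac{52}{23}\right) + 366 = - \frac{13070}{23} + 366 = - \frac{4652}{23} \approx -202.26$)
$B \frac{19}{35} = - \frac{4652 \cdot \frac{19}{35}}{23} = - \frac{4652 \cdot 19 \cdot \frac{1}{35}}{23} = \left(- \frac{4652}{23}\right) \frac{19}{35} = - \frac{88388}{805}$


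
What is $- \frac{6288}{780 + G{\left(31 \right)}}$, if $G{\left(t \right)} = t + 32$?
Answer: $- \frac{2096}{281} \approx -7.4591$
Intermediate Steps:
$G{\left(t \right)} = 32 + t$
$- \frac{6288}{780 + G{\left(31 \right)}} = - \frac{6288}{780 + \left(32 + 31\right)} = - \frac{6288}{780 + 63} = - \frac{6288}{843} = \left(-6288\right) \frac{1}{843} = - \frac{2096}{281}$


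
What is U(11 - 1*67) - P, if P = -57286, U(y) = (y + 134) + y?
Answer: 57308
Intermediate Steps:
U(y) = 134 + 2*y (U(y) = (134 + y) + y = 134 + 2*y)
U(11 - 1*67) - P = (134 + 2*(11 - 1*67)) - 1*(-57286) = (134 + 2*(11 - 67)) + 57286 = (134 + 2*(-56)) + 57286 = (134 - 112) + 57286 = 22 + 57286 = 57308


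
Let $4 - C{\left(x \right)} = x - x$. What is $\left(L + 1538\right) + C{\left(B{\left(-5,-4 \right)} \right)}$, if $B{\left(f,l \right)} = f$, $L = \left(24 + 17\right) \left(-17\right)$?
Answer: $845$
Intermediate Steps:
$L = -697$ ($L = 41 \left(-17\right) = -697$)
$C{\left(x \right)} = 4$ ($C{\left(x \right)} = 4 - \left(x - x\right) = 4 - 0 = 4 + 0 = 4$)
$\left(L + 1538\right) + C{\left(B{\left(-5,-4 \right)} \right)} = \left(-697 + 1538\right) + 4 = 841 + 4 = 845$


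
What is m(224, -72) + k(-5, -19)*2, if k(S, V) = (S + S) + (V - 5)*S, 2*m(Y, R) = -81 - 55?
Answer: 152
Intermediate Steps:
m(Y, R) = -68 (m(Y, R) = (-81 - 55)/2 = (1/2)*(-136) = -68)
k(S, V) = 2*S + S*(-5 + V) (k(S, V) = 2*S + (-5 + V)*S = 2*S + S*(-5 + V))
m(224, -72) + k(-5, -19)*2 = -68 - 5*(-3 - 19)*2 = -68 - 5*(-22)*2 = -68 + 110*2 = -68 + 220 = 152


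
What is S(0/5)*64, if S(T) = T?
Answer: 0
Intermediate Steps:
S(0/5)*64 = (0/5)*64 = (0*(⅕))*64 = 0*64 = 0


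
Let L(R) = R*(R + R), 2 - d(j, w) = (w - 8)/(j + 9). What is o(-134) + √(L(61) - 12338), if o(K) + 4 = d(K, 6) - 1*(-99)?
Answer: 12123/125 + 12*I*√34 ≈ 96.984 + 69.971*I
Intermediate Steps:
d(j, w) = 2 - (-8 + w)/(9 + j) (d(j, w) = 2 - (w - 8)/(j + 9) = 2 - (-8 + w)/(9 + j))
L(R) = 2*R² (L(R) = R*(2*R) = 2*R²)
o(K) = 95 + (20 + 2*K)/(9 + K) (o(K) = -4 + ((26 - 1*6 + 2*K)/(9 + K) - 1*(-99)) = -4 + ((26 - 6 + 2*K)/(9 + K) + 99) = -4 + ((20 + 2*K)/(9 + K) + 99) = -4 + (99 + (20 + 2*K)/(9 + K)) = 95 + (20 + 2*K)/(9 + K))
o(-134) + √(L(61) - 12338) = (875 + 97*(-134))/(9 - 134) + √(2*61² - 12338) = (875 - 12998)/(-125) + √(2*3721 - 12338) = -1/125*(-12123) + √(7442 - 12338) = 12123/125 + √(-4896) = 12123/125 + 12*I*√34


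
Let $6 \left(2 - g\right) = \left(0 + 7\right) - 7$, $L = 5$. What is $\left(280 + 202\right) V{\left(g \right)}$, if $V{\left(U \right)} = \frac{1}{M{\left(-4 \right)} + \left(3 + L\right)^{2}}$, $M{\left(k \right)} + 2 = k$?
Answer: $\frac{241}{29} \approx 8.3103$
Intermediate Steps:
$M{\left(k \right)} = -2 + k$
$g = 2$ ($g = 2 - \frac{\left(0 + 7\right) - 7}{6} = 2 - \frac{7 - 7}{6} = 2 - 0 = 2 + 0 = 2$)
$V{\left(U \right)} = \frac{1}{58}$ ($V{\left(U \right)} = \frac{1}{\left(-2 - 4\right) + \left(3 + 5\right)^{2}} = \frac{1}{-6 + 8^{2}} = \frac{1}{-6 + 64} = \frac{1}{58}$)
$\left(280 + 202\right) V{\left(g \right)} = \left(280 + 202\right) \frac{1}{58} = 482 \cdot \frac{1}{58} = \frac{241}{29}$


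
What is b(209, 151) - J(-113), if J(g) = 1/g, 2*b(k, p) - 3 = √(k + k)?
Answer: 341/226 + √418/2 ≈ 11.731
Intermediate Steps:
b(k, p) = 3/2 + √2*√k/2 (b(k, p) = 3/2 + √(k + k)/2 = 3/2 + √(2*k)/2 = 3/2 + (√2*√k)/2 = 3/2 + √2*√k/2)
b(209, 151) - J(-113) = (3/2 + √2*√209/2) - 1/(-113) = (3/2 + √418/2) - 1*(-1/113) = (3/2 + √418/2) + 1/113 = 341/226 + √418/2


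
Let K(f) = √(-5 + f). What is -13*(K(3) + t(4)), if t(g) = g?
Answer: -52 - 13*I*√2 ≈ -52.0 - 18.385*I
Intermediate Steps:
-13*(K(3) + t(4)) = -13*(√(-5 + 3) + 4) = -13*(√(-2) + 4) = -13*(I*√2 + 4) = -13*(4 + I*√2) = -52 - 13*I*√2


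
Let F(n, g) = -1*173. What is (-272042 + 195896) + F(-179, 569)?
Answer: -76319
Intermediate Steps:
F(n, g) = -173
(-272042 + 195896) + F(-179, 569) = (-272042 + 195896) - 173 = -76146 - 173 = -76319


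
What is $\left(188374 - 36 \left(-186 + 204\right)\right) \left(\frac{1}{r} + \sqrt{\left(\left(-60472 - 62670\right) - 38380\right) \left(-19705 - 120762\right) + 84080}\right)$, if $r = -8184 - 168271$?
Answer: $- \frac{187726}{176455} + 187726 \sqrt{22688594854} \approx 2.8277 \cdot 10^{10}$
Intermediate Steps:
$r = -176455$ ($r = -8184 - 168271 = -176455$)
$\left(188374 - 36 \left(-186 + 204\right)\right) \left(\frac{1}{r} + \sqrt{\left(\left(-60472 - 62670\right) - 38380\right) \left(-19705 - 120762\right) + 84080}\right) = \left(188374 - 36 \left(-186 + 204\right)\right) \left(\frac{1}{-176455} + \sqrt{\left(\left(-60472 - 62670\right) - 38380\right) \left(-19705 - 120762\right) + 84080}\right) = \left(188374 - 648\right) \left(- \frac{1}{176455} + \sqrt{\left(\left(-60472 - 62670\right) - 38380\right) \left(-140467\right) + 84080}\right) = \left(188374 - 648\right) \left(- \frac{1}{176455} + \sqrt{\left(-123142 - 38380\right) \left(-140467\right) + 84080}\right) = 187726 \left(- \frac{1}{176455} + \sqrt{\left(-161522\right) \left(-140467\right) + 84080}\right) = 187726 \left(- \frac{1}{176455} + \sqrt{22688510774 + 84080}\right) = 187726 \left(- \frac{1}{176455} + \sqrt{22688594854}\right) = - \frac{187726}{176455} + 187726 \sqrt{22688594854}$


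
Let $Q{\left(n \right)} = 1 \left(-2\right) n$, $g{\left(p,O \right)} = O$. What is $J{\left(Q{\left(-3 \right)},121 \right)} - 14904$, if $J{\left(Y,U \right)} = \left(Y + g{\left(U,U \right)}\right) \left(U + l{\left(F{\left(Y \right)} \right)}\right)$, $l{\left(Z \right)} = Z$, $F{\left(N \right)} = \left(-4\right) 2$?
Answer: $-553$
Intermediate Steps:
$F{\left(N \right)} = -8$
$Q{\left(n \right)} = - 2 n$
$J{\left(Y,U \right)} = \left(-8 + U\right) \left(U + Y\right)$ ($J{\left(Y,U \right)} = \left(Y + U\right) \left(U - 8\right) = \left(U + Y\right) \left(-8 + U\right) = \left(-8 + U\right) \left(U + Y\right)$)
$J{\left(Q{\left(-3 \right)},121 \right)} - 14904 = \left(121^{2} - 968 - 8 \left(\left(-2\right) \left(-3\right)\right) + 121 \left(\left(-2\right) \left(-3\right)\right)\right) - 14904 = \left(14641 - 968 - 48 + 121 \cdot 6\right) - 14904 = \left(14641 - 968 - 48 + 726\right) - 14904 = 14351 - 14904 = -553$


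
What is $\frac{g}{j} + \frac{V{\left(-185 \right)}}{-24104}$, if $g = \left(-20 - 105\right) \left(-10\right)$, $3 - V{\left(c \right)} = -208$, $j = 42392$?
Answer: $\frac{2648161}{127727096} \approx 0.020733$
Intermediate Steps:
$V{\left(c \right)} = 211$ ($V{\left(c \right)} = 3 - -208 = 3 + 208 = 211$)
$g = 1250$ ($g = \left(-125\right) \left(-10\right) = 1250$)
$\frac{g}{j} + \frac{V{\left(-185 \right)}}{-24104} = \frac{1250}{42392} + \frac{211}{-24104} = 1250 \cdot \frac{1}{42392} + 211 \left(- \frac{1}{24104}\right) = \frac{625}{21196} - \frac{211}{24104} = \frac{2648161}{127727096}$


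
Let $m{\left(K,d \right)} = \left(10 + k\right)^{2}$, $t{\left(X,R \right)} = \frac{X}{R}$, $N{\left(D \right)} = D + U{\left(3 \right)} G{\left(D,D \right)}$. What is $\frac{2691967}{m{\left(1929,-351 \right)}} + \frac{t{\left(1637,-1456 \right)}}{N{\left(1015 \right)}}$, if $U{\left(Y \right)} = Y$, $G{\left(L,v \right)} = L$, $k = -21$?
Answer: $\frac{15913185847043}{715274560} \approx 22248.0$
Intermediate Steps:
$N{\left(D \right)} = 4 D$ ($N{\left(D \right)} = D + 3 D = 4 D$)
$m{\left(K,d \right)} = 121$ ($m{\left(K,d \right)} = \left(10 - 21\right)^{2} = \left(-11\right)^{2} = 121$)
$\frac{2691967}{m{\left(1929,-351 \right)}} + \frac{t{\left(1637,-1456 \right)}}{N{\left(1015 \right)}} = \frac{2691967}{121} + \frac{1637 \frac{1}{-1456}}{4 \cdot 1015} = 2691967 \cdot \frac{1}{121} + \frac{1637 \left(- \frac{1}{1456}\right)}{4060} = \frac{2691967}{121} - \frac{1637}{5911360} = \frac{15913185847043}{715274560}$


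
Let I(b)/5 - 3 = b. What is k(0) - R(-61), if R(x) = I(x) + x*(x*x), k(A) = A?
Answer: 227271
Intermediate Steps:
I(b) = 15 + 5*b
R(x) = 15 + x³ + 5*x (R(x) = (15 + 5*x) + x*(x*x) = (15 + 5*x) + x*x² = (15 + 5*x) + x³ = 15 + x³ + 5*x)
k(0) - R(-61) = 0 - (15 + (-61)³ + 5*(-61)) = 0 - (15 - 226981 - 305) = 0 - 1*(-227271) = 0 + 227271 = 227271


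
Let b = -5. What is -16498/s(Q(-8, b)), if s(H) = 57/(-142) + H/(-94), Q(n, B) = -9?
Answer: 27526913/510 ≈ 53974.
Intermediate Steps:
s(H) = -57/142 - H/94 (s(H) = 57*(-1/142) + H*(-1/94) = -57/142 - H/94)
-16498/s(Q(-8, b)) = -16498/(-57/142 - 1/94*(-9)) = -16498/(-57/142 + 9/94) = -16498/(-1020/3337) = -16498*(-3337/1020) = 27526913/510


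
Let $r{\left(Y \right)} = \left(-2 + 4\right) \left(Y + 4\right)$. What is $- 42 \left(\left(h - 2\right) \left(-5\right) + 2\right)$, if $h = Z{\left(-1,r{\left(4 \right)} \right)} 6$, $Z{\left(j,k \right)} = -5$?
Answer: $-6804$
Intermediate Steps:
$r{\left(Y \right)} = 8 + 2 Y$ ($r{\left(Y \right)} = 2 \left(4 + Y\right) = 8 + 2 Y$)
$h = -30$ ($h = \left(-5\right) 6 = -30$)
$- 42 \left(\left(h - 2\right) \left(-5\right) + 2\right) = - 42 \left(\left(-30 - 2\right) \left(-5\right) + 2\right) = - 42 \left(\left(-32\right) \left(-5\right) + 2\right) = - 42 \left(160 + 2\right) = \left(-42\right) 162 = -6804$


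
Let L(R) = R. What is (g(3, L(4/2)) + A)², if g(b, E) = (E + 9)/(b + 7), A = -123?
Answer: 1485961/100 ≈ 14860.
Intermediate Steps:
g(b, E) = (9 + E)/(7 + b)
(g(3, L(4/2)) + A)² = ((9 + 4/2)/(7 + 3) - 123)² = ((9 + 4*(½))/10 - 123)² = ((9 + 2)/10 - 123)² = ((⅒)*11 - 123)² = (11/10 - 123)² = (-1219/10)² = 1485961/100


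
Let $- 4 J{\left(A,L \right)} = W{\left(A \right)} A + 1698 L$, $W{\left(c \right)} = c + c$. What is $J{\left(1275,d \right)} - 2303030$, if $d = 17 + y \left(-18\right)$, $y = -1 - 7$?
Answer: $-3184187$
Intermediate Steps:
$y = -8$
$W{\left(c \right)} = 2 c$
$d = 161$ ($d = 17 - -144 = 17 + 144 = 161$)
$J{\left(A,L \right)} = - \frac{849 L}{2} - \frac{A^{2}}{2}$ ($J{\left(A,L \right)} = - \frac{2 A A + 1698 L}{4} = - \frac{2 A^{2} + 1698 L}{4} = - \frac{849 L}{2} - \frac{A^{2}}{2}$)
$J{\left(1275,d \right)} - 2303030 = \left(\left(- \frac{849}{2}\right) 161 - \frac{1275^{2}}{2}\right) - 2303030 = \left(- \frac{136689}{2} - \frac{1625625}{2}\right) - 2303030 = -881157 - 2303030 = -3184187$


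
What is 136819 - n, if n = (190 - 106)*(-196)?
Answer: 153283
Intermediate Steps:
n = -16464 (n = 84*(-196) = -16464)
136819 - n = 136819 - 1*(-16464) = 136819 + 16464 = 153283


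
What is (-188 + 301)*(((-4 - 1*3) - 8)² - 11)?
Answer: 24182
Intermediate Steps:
(-188 + 301)*(((-4 - 1*3) - 8)² - 11) = 113*(((-4 - 3) - 8)² - 11) = 113*((-7 - 8)² - 11) = 113*((-15)² - 11) = 113*(225 - 11) = 113*214 = 24182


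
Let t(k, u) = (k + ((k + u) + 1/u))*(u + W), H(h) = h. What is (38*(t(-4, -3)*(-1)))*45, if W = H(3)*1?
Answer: 0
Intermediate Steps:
W = 3 (W = 3*1 = 3)
t(k, u) = (3 + u)*(u + 1/u + 2*k) (t(k, u) = (k + ((k + u) + 1/u))*(u + 3) = (k + (k + u + 1/u))*(3 + u) = (u + 1/u + 2*k)*(3 + u) = (3 + u)*(u + 1/u + 2*k))
(38*(t(-4, -3)*(-1)))*45 = (38*((1 + (-3)² + 3*(-3) + 3/(-3) + 6*(-4) + 2*(-4)*(-3))*(-1)))*45 = (38*((1 + 9 - 9 + 3*(-⅓) - 24 + 24)*(-1)))*45 = (38*((1 + 9 - 9 - 1 - 24 + 24)*(-1)))*45 = (38*(0*(-1)))*45 = (38*0)*45 = 0*45 = 0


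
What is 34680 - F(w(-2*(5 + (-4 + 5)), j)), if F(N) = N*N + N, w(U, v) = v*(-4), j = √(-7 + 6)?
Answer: 34696 + 4*I ≈ 34696.0 + 4.0*I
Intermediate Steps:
j = I (j = √(-1) = I ≈ 1.0*I)
w(U, v) = -4*v
F(N) = N + N² (F(N) = N² + N = N + N²)
34680 - F(w(-2*(5 + (-4 + 5)), j)) = 34680 - (-4*I)*(1 - 4*I) = 34680 - (-4)*I*(1 - 4*I) = 34680 + 4*I*(1 - 4*I)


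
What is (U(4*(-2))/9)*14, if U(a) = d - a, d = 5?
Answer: 182/9 ≈ 20.222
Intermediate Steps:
U(a) = 5 - a
(U(4*(-2))/9)*14 = ((5 - 4*(-2))/9)*14 = ((5 - 1*(-8))*(⅑))*14 = ((5 + 8)*(⅑))*14 = (13*(⅑))*14 = (13/9)*14 = 182/9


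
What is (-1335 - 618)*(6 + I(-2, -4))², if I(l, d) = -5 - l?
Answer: -17577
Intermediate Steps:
(-1335 - 618)*(6 + I(-2, -4))² = (-1335 - 618)*(6 + (-5 - 1*(-2)))² = -1953*(6 + (-5 + 2))² = -1953*(6 - 3)² = -1953*3² = -1953*9 = -17577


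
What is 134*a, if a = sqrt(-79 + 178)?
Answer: 402*sqrt(11) ≈ 1333.3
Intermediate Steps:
a = 3*sqrt(11) (a = sqrt(99) = 3*sqrt(11) ≈ 9.9499)
134*a = 134*(3*sqrt(11)) = 402*sqrt(11)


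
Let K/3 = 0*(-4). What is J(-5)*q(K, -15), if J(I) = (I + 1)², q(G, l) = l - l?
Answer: 0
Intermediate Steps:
K = 0 (K = 3*(0*(-4)) = 3*0 = 0)
q(G, l) = 0
J(I) = (1 + I)²
J(-5)*q(K, -15) = (1 - 5)²*0 = (-4)²*0 = 16*0 = 0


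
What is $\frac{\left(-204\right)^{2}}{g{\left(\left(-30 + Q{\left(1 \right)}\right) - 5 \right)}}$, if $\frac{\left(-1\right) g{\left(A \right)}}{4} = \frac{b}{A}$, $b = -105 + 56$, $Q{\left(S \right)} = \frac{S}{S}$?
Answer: $- \frac{353736}{49} \approx -7219.1$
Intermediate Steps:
$Q{\left(S \right)} = 1$
$b = -49$
$g{\left(A \right)} = \frac{196}{A}$ ($g{\left(A \right)} = - 4 \left(- \frac{49}{A}\right) = \frac{196}{A}$)
$\frac{\left(-204\right)^{2}}{g{\left(\left(-30 + Q{\left(1 \right)}\right) - 5 \right)}} = \frac{\left(-204\right)^{2}}{196 \frac{1}{\left(-30 + 1\right) - 5}} = \frac{41616}{196 \frac{1}{-29 - 5}} = \frac{41616}{196 \frac{1}{-34}} = \frac{41616}{196 \left(- \frac{1}{34}\right)} = \frac{41616}{- \frac{98}{17}} = 41616 \left(- \frac{17}{98}\right) = - \frac{353736}{49}$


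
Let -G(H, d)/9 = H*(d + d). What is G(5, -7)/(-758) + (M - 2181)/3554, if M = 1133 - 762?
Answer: -902750/673483 ≈ -1.3404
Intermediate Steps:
M = 371
G(H, d) = -18*H*d (G(H, d) = -9*H*(d + d) = -9*H*2*d = -18*H*d)
G(5, -7)/(-758) + (M - 2181)/3554 = -18*5*(-7)/(-758) + (371 - 2181)/3554 = 630*(-1/758) - 1810*1/3554 = -315/379 - 905/1777 = -902750/673483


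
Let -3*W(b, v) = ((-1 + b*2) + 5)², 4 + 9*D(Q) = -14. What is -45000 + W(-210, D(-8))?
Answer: -308056/3 ≈ -1.0269e+5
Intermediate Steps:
D(Q) = -2 (D(Q) = -4/9 + (⅑)*(-14) = -4/9 - 14/9 = -2)
W(b, v) = -(4 + 2*b)²/3 (W(b, v) = -((-1 + b*2) + 5)²/3 = -((-1 + 2*b) + 5)²/3 = -(4 + 2*b)²/3)
-45000 + W(-210, D(-8)) = -45000 - 4*(2 - 210)²/3 = -45000 - 4/3*(-208)² = -45000 - 4/3*43264 = -45000 - 173056/3 = -308056/3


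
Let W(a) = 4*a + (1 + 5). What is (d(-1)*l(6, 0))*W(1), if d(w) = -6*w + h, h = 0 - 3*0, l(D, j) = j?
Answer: 0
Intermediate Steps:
h = 0 (h = 0 + 0 = 0)
W(a) = 6 + 4*a (W(a) = 4*a + 6 = 6 + 4*a)
d(w) = -6*w (d(w) = -6*w + 0 = -6*w)
(d(-1)*l(6, 0))*W(1) = (-6*(-1)*0)*(6 + 4*1) = (6*0)*(6 + 4) = 0*10 = 0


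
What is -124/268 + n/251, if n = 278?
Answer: 10845/16817 ≈ 0.64488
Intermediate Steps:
-124/268 + n/251 = -124/268 + 278/251 = -124*1/268 + 278*(1/251) = -31/67 + 278/251 = 10845/16817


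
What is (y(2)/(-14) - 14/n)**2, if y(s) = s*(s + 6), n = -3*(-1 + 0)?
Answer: 14884/441 ≈ 33.751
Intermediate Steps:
n = 3 (n = -3*(-1) = 3)
y(s) = s*(6 + s)
(y(2)/(-14) - 14/n)**2 = ((2*(6 + 2))/(-14) - 14/3)**2 = ((2*8)*(-1/14) - 14*1/3)**2 = (16*(-1/14) - 14/3)**2 = (-8/7 - 14/3)**2 = (-122/21)**2 = 14884/441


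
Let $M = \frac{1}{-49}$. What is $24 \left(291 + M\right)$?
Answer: $\frac{342192}{49} \approx 6983.5$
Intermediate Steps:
$M = - \frac{1}{49} \approx -0.020408$
$24 \left(291 + M\right) = 24 \left(291 - \frac{1}{49}\right) = 24 \cdot \frac{14258}{49} = \frac{342192}{49}$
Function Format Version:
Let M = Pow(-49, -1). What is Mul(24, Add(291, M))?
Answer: Rational(342192, 49) ≈ 6983.5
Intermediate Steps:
M = Rational(-1, 49) ≈ -0.020408
Mul(24, Add(291, M)) = Mul(24, Add(291, Rational(-1, 49))) = Mul(24, Rational(14258, 49)) = Rational(342192, 49)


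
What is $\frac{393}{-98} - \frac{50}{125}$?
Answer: $- \frac{2161}{490} \approx -4.4102$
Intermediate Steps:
$\frac{393}{-98} - \frac{50}{125} = 393 \left(- \frac{1}{98}\right) - \frac{2}{5} = - \frac{393}{98} - \frac{2}{5} = - \frac{2161}{490}$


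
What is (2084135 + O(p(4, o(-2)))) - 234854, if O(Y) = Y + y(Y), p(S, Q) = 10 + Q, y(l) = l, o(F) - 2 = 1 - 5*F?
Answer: 1849327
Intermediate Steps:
o(F) = 3 - 5*F (o(F) = 2 + (1 - 5*F) = 3 - 5*F)
O(Y) = 2*Y (O(Y) = Y + Y = 2*Y)
(2084135 + O(p(4, o(-2)))) - 234854 = (2084135 + 2*(10 + (3 - 5*(-2)))) - 234854 = (2084135 + 2*(10 + (3 + 10))) - 234854 = (2084135 + 2*(10 + 13)) - 234854 = (2084135 + 2*23) - 234854 = (2084135 + 46) - 234854 = 2084181 - 234854 = 1849327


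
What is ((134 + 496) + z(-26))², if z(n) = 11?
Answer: 410881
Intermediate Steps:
((134 + 496) + z(-26))² = ((134 + 496) + 11)² = (630 + 11)² = 641² = 410881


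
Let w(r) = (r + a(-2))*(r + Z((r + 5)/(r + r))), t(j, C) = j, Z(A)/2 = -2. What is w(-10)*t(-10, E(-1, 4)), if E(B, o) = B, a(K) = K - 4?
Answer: -2240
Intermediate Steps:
a(K) = -4 + K
Z(A) = -4 (Z(A) = 2*(-2) = -4)
w(r) = (-6 + r)*(-4 + r) (w(r) = (r + (-4 - 2))*(r - 4) = (r - 6)*(-4 + r) = (-6 + r)*(-4 + r))
w(-10)*t(-10, E(-1, 4)) = (24 + (-10)² - 10*(-10))*(-10) = (24 + 100 + 100)*(-10) = 224*(-10) = -2240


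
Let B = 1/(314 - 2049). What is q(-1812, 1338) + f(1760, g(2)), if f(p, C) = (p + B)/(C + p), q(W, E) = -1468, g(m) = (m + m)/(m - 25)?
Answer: -103021329703/70225860 ≈ -1467.0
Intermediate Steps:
g(m) = 2*m/(-25 + m) (g(m) = (2*m)/(-25 + m) = 2*m/(-25 + m))
B = -1/1735 (B = 1/(-1735) = -1/1735 ≈ -0.00057637)
f(p, C) = (-1/1735 + p)/(C + p) (f(p, C) = (p - 1/1735)/(C + p) = (-1/1735 + p)/(C + p))
q(-1812, 1338) + f(1760, g(2)) = -1468 + (-1/1735 + 1760)/(2*2/(-25 + 2) + 1760) = -1468 + (3053599/1735)/(2*2/(-23) + 1760) = -1468 + (3053599/1735)/(2*2*(-1/23) + 1760) = -1468 + (3053599/1735)/(-4/23 + 1760) = -1468 + (3053599/1735)/(40476/23) = -1468 + (23/40476)*(3053599/1735) = -1468 + 70232777/70225860 = -103021329703/70225860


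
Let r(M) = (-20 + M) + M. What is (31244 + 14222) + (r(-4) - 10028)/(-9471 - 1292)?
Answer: 489360614/10763 ≈ 45467.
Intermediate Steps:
r(M) = -20 + 2*M
(31244 + 14222) + (r(-4) - 10028)/(-9471 - 1292) = (31244 + 14222) + ((-20 + 2*(-4)) - 10028)/(-9471 - 1292) = 45466 + ((-20 - 8) - 10028)/(-10763) = 45466 + (-28 - 10028)*(-1/10763) = 45466 - 10056*(-1/10763) = 45466 + 10056/10763 = 489360614/10763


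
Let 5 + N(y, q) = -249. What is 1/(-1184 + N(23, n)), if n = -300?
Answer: -1/1438 ≈ -0.00069541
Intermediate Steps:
N(y, q) = -254 (N(y, q) = -5 - 249 = -254)
1/(-1184 + N(23, n)) = 1/(-1184 - 254) = 1/(-1438) = -1/1438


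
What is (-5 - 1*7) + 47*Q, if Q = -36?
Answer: -1704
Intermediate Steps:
(-5 - 1*7) + 47*Q = (-5 - 1*7) + 47*(-36) = (-5 - 7) - 1692 = -12 - 1692 = -1704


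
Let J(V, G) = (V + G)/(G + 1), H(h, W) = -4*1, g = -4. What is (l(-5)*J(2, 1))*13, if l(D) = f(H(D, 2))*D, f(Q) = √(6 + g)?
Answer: -195*√2/2 ≈ -137.89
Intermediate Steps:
H(h, W) = -4
f(Q) = √2 (f(Q) = √(6 - 4) = √2)
J(V, G) = (G + V)/(1 + G)
l(D) = D*√2 (l(D) = √2*D = D*√2)
(l(-5)*J(2, 1))*13 = ((-5*√2)*((1 + 2)/(1 + 1)))*13 = ((-5*√2)*(3/2))*13 = ((-5*√2)*((½)*3))*13 = (-5*√2*(3/2))*13 = -15*√2/2*13 = -195*√2/2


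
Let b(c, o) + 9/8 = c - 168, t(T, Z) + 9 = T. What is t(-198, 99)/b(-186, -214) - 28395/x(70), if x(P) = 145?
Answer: -5362005/27463 ≈ -195.24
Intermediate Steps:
t(T, Z) = -9 + T
b(c, o) = -1353/8 + c (b(c, o) = -9/8 + (c - 168) = -9/8 + (-168 + c) = -1353/8 + c)
t(-198, 99)/b(-186, -214) - 28395/x(70) = (-9 - 198)/(-1353/8 - 186) - 28395/145 = -207/(-2841/8) - 28395*1/145 = -207*(-8/2841) - 5679/29 = 552/947 - 5679/29 = -5362005/27463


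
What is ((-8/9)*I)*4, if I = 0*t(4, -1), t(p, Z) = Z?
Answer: 0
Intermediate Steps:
I = 0 (I = 0*(-1) = 0)
((-8/9)*I)*4 = (-8/9*0)*4 = (-8*1/9*0)*4 = -8/9*0*4 = 0*4 = 0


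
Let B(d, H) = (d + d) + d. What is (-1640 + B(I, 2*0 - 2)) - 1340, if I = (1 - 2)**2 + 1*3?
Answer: -2968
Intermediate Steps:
I = 4 (I = (-1)**2 + 3 = 1 + 3 = 4)
B(d, H) = 3*d (B(d, H) = 2*d + d = 3*d)
(-1640 + B(I, 2*0 - 2)) - 1340 = (-1640 + 3*4) - 1340 = (-1640 + 12) - 1340 = -1628 - 1340 = -2968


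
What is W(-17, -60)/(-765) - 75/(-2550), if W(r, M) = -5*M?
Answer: -37/102 ≈ -0.36275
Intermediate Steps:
W(-17, -60)/(-765) - 75/(-2550) = -5*(-60)/(-765) - 75/(-2550) = 300*(-1/765) - 75*(-1/2550) = -20/51 + 1/34 = -37/102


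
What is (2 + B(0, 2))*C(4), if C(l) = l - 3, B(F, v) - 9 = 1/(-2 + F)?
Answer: 21/2 ≈ 10.500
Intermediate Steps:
B(F, v) = 9 + 1/(-2 + F)
C(l) = -3 + l
(2 + B(0, 2))*C(4) = (2 + (-17 + 9*0)/(-2 + 0))*(-3 + 4) = (2 + (-17 + 0)/(-2))*1 = (2 - ½*(-17))*1 = (2 + 17/2)*1 = (21/2)*1 = 21/2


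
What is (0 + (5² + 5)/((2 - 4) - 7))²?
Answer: 100/9 ≈ 11.111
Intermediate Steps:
(0 + (5² + 5)/((2 - 4) - 7))² = (0 + (25 + 5)/(-2 - 7))² = (0 + 30/(-9))² = (0 + 30*(-⅑))² = (0 - 10/3)² = (-10/3)² = 100/9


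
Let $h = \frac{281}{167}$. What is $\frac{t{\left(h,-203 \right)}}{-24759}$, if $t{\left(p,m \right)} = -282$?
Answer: $\frac{94}{8253} \approx 0.01139$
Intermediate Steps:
$h = \frac{281}{167}$ ($h = 281 \cdot \frac{1}{167} = \frac{281}{167} \approx 1.6826$)
$\frac{t{\left(h,-203 \right)}}{-24759} = - \frac{282}{-24759} = \left(-282\right) \left(- \frac{1}{24759}\right) = \frac{94}{8253}$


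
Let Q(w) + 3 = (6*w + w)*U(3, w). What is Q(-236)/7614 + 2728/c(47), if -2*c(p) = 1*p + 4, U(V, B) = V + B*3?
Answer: 1983947/43146 ≈ 45.982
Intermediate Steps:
U(V, B) = V + 3*B
c(p) = -2 - p/2 (c(p) = -(1*p + 4)/2 = -(p + 4)/2 = -(4 + p)/2 = -2 - p/2)
Q(w) = -3 + 7*w*(3 + 3*w) (Q(w) = -3 + (6*w + w)*(3 + 3*w) = -3 + (7*w)*(3 + 3*w) = -3 + 7*w*(3 + 3*w))
Q(-236)/7614 + 2728/c(47) = (-3 + 21*(-236)*(1 - 236))/7614 + 2728/(-2 - ½*47) = (-3 + 21*(-236)*(-235))*(1/7614) + 2728/(-2 - 47/2) = (-3 + 1164660)*(1/7614) + 2728/(-51/2) = 1164657*(1/7614) + 2728*(-2/51) = 388219/2538 - 5456/51 = 1983947/43146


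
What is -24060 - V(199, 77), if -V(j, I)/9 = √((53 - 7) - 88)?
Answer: -24060 + 9*I*√42 ≈ -24060.0 + 58.327*I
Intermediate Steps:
V(j, I) = -9*I*√42 (V(j, I) = -9*√((53 - 7) - 88) = -9*√(46 - 88) = -9*I*√42)
-24060 - V(199, 77) = -24060 - (-9)*I*√42 = -24060 + 9*I*√42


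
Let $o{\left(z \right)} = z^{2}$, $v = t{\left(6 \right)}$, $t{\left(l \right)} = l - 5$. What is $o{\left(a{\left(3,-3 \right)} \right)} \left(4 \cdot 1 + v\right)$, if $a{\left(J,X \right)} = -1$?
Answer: $5$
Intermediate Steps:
$t{\left(l \right)} = -5 + l$
$v = 1$ ($v = -5 + 6 = 1$)
$o{\left(a{\left(3,-3 \right)} \right)} \left(4 \cdot 1 + v\right) = \left(-1\right)^{2} \left(4 \cdot 1 + 1\right) = 1 \left(4 + 1\right) = 1 \cdot 5 = 5$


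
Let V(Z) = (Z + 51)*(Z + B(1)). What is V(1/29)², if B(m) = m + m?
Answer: 7624782400/707281 ≈ 10780.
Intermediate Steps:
B(m) = 2*m
V(Z) = (2 + Z)*(51 + Z) (V(Z) = (Z + 51)*(Z + 2*1) = (51 + Z)*(Z + 2) = (51 + Z)*(2 + Z) = (2 + Z)*(51 + Z))
V(1/29)² = (102 + (1/29)² + 53/29)² = (102 + (1/29)² + 53*(1/29))² = (102 + 1/841 + 53/29)² = (87320/841)² = 7624782400/707281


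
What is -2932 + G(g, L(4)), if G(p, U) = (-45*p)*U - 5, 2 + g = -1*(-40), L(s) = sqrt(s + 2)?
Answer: -2937 - 1710*sqrt(6) ≈ -7125.6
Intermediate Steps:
L(s) = sqrt(2 + s)
g = 38 (g = -2 - 1*(-40) = -2 + 40 = 38)
G(p, U) = -5 - 45*U*p (G(p, U) = -45*U*p - 5 = -5 - 45*U*p)
-2932 + G(g, L(4)) = -2932 + (-5 - 45*sqrt(2 + 4)*38) = -2932 + (-5 - 45*sqrt(6)*38) = -2932 + (-5 - 1710*sqrt(6)) = -2937 - 1710*sqrt(6)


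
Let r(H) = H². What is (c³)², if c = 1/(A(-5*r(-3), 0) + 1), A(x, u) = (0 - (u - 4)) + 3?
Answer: 1/262144 ≈ 3.8147e-6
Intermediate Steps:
A(x, u) = 7 - u (A(x, u) = (0 - (-4 + u)) + 3 = (0 + (4 - u)) + 3 = (4 - u) + 3 = 7 - u)
c = ⅛ (c = 1/((7 - 1*0) + 1) = 1/((7 + 0) + 1) = 1/(7 + 1) = 1/8 = ⅛ ≈ 0.12500)
(c³)² = ((⅛)³)² = (1/512)² = 1/262144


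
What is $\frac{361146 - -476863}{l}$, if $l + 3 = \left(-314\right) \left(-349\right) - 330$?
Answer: $\frac{838009}{109253} \approx 7.6703$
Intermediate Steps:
$l = 109253$ ($l = -3 - -109256 = -3 + \left(109586 - 330\right) = -3 + 109256 = 109253$)
$\frac{361146 - -476863}{l} = \frac{361146 - -476863}{109253} = \left(361146 + 476863\right) \frac{1}{109253} = 838009 \cdot \frac{1}{109253} = \frac{838009}{109253}$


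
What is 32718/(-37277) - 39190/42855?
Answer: -572603104/319501167 ≈ -1.7922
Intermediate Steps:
32718/(-37277) - 39190/42855 = 32718*(-1/37277) - 39190*1/42855 = -32718/37277 - 7838/8571 = -572603104/319501167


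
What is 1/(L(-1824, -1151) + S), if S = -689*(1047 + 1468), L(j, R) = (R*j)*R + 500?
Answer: -1/2418169359 ≈ -4.1354e-10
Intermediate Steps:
L(j, R) = 500 + j*R² (L(j, R) = j*R² + 500 = 500 + j*R²)
S = -1732835 (S = -689*2515 = -1732835)
1/(L(-1824, -1151) + S) = 1/((500 - 1824*(-1151)²) - 1732835) = 1/((500 - 1824*1324801) - 1732835) = 1/((500 - 2416437024) - 1732835) = 1/(-2416436524 - 1732835) = 1/(-2418169359) = -1/2418169359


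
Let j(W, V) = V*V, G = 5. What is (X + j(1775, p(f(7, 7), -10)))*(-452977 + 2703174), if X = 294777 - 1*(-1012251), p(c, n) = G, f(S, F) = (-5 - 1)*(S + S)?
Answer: 2941126739441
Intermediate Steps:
f(S, F) = -12*S
p(c, n) = 5
X = 1307028 (X = 294777 + 1012251 = 1307028)
j(W, V) = V**2
(X + j(1775, p(f(7, 7), -10)))*(-452977 + 2703174) = (1307028 + 5**2)*(-452977 + 2703174) = (1307028 + 25)*2250197 = 1307053*2250197 = 2941126739441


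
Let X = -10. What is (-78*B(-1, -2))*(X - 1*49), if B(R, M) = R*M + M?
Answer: 0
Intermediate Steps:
B(R, M) = M + M*R (B(R, M) = M*R + M = M + M*R)
(-78*B(-1, -2))*(X - 1*49) = (-(-156)*(1 - 1))*(-10 - 1*49) = (-(-156)*0)*(-10 - 49) = -78*0*(-59) = 0*(-59) = 0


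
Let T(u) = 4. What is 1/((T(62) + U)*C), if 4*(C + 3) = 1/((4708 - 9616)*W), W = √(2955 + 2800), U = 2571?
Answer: -1330839459072/10280734821330685 + 19632*√5755/51403674106653425 ≈ -0.00012945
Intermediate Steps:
W = √5755 ≈ 75.862
C = -3 - √5755/112982160 (C = -3 + (1/((4708 - 9616)*(√5755)))/4 = -3 + ((√5755/5755)/(-4908))/4 = -3 + (-√5755/28245540)/4 = -3 - √5755/112982160 ≈ -3.0000)
1/((T(62) + U)*C) = 1/((4 + 2571)*(-3 - √5755/112982160)) = 1/(2575*(-3 - √5755/112982160))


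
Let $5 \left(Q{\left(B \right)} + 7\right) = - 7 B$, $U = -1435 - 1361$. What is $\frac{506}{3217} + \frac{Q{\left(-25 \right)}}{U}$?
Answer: $\frac{331175}{2248683} \approx 0.14727$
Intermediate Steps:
$U = -2796$ ($U = -1435 - 1361 = -2796$)
$Q{\left(B \right)} = -7 - \frac{7 B}{5}$ ($Q{\left(B \right)} = -7 + \frac{\left(-7\right) B}{5} = -7 - \frac{7 B}{5}$)
$\frac{506}{3217} + \frac{Q{\left(-25 \right)}}{U} = \frac{506}{3217} + \frac{-7 - -35}{-2796} = 506 \cdot \frac{1}{3217} + \left(-7 + 35\right) \left(- \frac{1}{2796}\right) = \frac{506}{3217} + 28 \left(- \frac{1}{2796}\right) = \frac{506}{3217} - \frac{7}{699} = \frac{331175}{2248683}$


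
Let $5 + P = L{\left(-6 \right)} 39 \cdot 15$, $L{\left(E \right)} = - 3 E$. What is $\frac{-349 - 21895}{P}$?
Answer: $- \frac{22244}{10525} \approx -2.1134$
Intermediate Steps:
$P = 10525$ ($P = -5 + \left(-3\right) \left(-6\right) 39 \cdot 15 = -5 + 18 \cdot 39 \cdot 15 = -5 + 702 \cdot 15 = -5 + 10530 = 10525$)
$\frac{-349 - 21895}{P} = \frac{-349 - 21895}{10525} = \left(-22244\right) \frac{1}{10525} = - \frac{22244}{10525}$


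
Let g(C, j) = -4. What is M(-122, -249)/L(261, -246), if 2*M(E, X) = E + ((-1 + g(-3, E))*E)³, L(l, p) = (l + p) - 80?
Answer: -113490439/65 ≈ -1.7460e+6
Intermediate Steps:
L(l, p) = -80 + l + p
M(E, X) = E/2 - 125*E³/2 (M(E, X) = (E + ((-1 - 4)*E)³)/2 = (E + (-5*E)³)/2 = (E - 125*E³)/2 = E/2 - 125*E³/2)
M(-122, -249)/L(261, -246) = ((½)*(-122)*(1 - 125*(-122)²))/(-80 + 261 - 246) = ((½)*(-122)*(1 - 125*14884))/(-65) = ((½)*(-122)*(1 - 1860500))*(-1/65) = ((½)*(-122)*(-1860499))*(-1/65) = 113490439*(-1/65) = -113490439/65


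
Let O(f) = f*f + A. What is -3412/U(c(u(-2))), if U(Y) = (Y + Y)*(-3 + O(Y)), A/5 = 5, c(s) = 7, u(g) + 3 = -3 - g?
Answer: -1706/497 ≈ -3.4326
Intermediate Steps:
u(g) = -6 - g (u(g) = -3 + (-3 - g) = -6 - g)
A = 25 (A = 5*5 = 25)
O(f) = 25 + f**2 (O(f) = f*f + 25 = f**2 + 25 = 25 + f**2)
U(Y) = 2*Y*(22 + Y**2) (U(Y) = (Y + Y)*(-3 + (25 + Y**2)) = (2*Y)*(22 + Y**2) = 2*Y*(22 + Y**2))
-3412/U(c(u(-2))) = -3412*1/(14*(22 + 7**2)) = -3412*1/(14*(22 + 49)) = -3412/(2*7*71) = -3412/994 = -3412*1/994 = -1706/497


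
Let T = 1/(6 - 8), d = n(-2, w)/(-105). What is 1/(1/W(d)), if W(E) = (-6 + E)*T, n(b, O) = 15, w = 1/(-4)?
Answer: 43/14 ≈ 3.0714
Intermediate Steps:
w = -¼ ≈ -0.25000
d = -⅐ (d = 15/(-105) = 15*(-1/105) = -⅐ ≈ -0.14286)
T = -½ (T = 1/(-2) = -½ ≈ -0.50000)
W(E) = 3 - E/2 (W(E) = (-6 + E)*(-½) = 3 - E/2)
1/(1/W(d)) = 1/(1/(3 - ½*(-⅐))) = 1/(1/(3 + 1/14)) = 1/(1/(43/14)) = 1/(14/43) = 43/14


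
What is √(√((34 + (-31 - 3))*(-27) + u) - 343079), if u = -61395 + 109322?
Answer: √(-343079 + √47927) ≈ 585.54*I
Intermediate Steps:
u = 47927
√(√((34 + (-31 - 3))*(-27) + u) - 343079) = √(√((34 + (-31 - 3))*(-27) + 47927) - 343079) = √(√((34 - 34)*(-27) + 47927) - 343079) = √(√(0*(-27) + 47927) - 343079) = √(√(0 + 47927) - 343079) = √(√47927 - 343079) = √(-343079 + √47927)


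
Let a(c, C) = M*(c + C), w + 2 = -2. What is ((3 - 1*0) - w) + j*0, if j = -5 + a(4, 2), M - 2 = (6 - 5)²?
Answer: 7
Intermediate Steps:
w = -4 (w = -2 - 2 = -4)
M = 3 (M = 2 + (6 - 5)² = 2 + 1² = 2 + 1 = 3)
a(c, C) = 3*C + 3*c (a(c, C) = 3*(c + C) = 3*(C + c) = 3*C + 3*c)
j = 13 (j = -5 + (3*2 + 3*4) = -5 + (6 + 12) = -5 + 18 = 13)
((3 - 1*0) - w) + j*0 = ((3 - 1*0) - 1*(-4)) + 13*0 = ((3 + 0) + 4) + 0 = (3 + 4) + 0 = 7 + 0 = 7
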